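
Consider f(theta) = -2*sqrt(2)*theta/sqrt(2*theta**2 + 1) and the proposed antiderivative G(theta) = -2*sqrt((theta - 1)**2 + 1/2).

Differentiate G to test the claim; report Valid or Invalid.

Invalid: d/dtheta[G] - f = (-2*sqrt(2)*theta*sqrt(2*theta**2 + 1) + 2*sqrt(2)*theta*sqrt(2*theta**2 - 4*theta + 3) + 2*sqrt(2)*sqrt(2*theta**2 + 1))/(sqrt(2*theta**2 + 1)*sqrt(2*theta**2 - 4*theta + 3)), which is not 0.

d/dtheta[G] = (-2*sqrt(2)*theta + 2*sqrt(2))/sqrt(2*theta**2 - 4*theta + 3)
d/dtheta[G] - f(theta) = (-2*sqrt(2)*theta*sqrt(2*theta**2 + 1) + 2*sqrt(2)*theta*sqrt(2*theta**2 - 4*theta + 3) + 2*sqrt(2)*sqrt(2*theta**2 + 1))/(sqrt(2*theta**2 + 1)*sqrt(2*theta**2 - 4*theta + 3)) != 0.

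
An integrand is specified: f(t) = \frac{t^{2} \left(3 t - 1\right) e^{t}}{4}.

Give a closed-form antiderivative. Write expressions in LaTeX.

f has the shape u'v + uv' for u = \frac{3 t^{3}}{4} - \frac{5 t^{2}}{2} + 5 t - 5 and v = e^{t} — it is the derivative of the product u*v.
Check: d/dt[\frac{\left(3 t^{3} - 10 t^{2} + 20 t - 20\right) e^{t}}{4}] = \frac{3 t^{3} e^{t}}{4} - \frac{t^{2} e^{t}}{4}, which equals f(t).

An antiderivative is F(t) = \frac{\left(3 t^{3} - 10 t^{2} + 20 t - 20\right) e^{t}}{4}.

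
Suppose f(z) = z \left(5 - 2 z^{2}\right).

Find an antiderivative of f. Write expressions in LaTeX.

An antiderivative is F(z) = - \frac{\left(5 - 2 z^{2}\right)^{2}}{8}.

The substitution u = \frac{5}{2} - z^{2} works: f is exactly (dF/du)*(du/dz) for that inner function.
Check: d/dz[- \frac{\left(5 - 2 z^{2}\right)^{2}}{8}] = - 2 z^{3} + 5 z, which equals f(z).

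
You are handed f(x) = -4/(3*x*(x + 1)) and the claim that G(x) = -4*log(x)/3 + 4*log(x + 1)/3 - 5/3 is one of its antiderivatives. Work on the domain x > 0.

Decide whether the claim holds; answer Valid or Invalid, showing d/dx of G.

Valid. The derivative of G reproduces f.

d/dx[G] = -4/(3*x**2 + 3*x)
This equals f(x) exactly, so the claim holds.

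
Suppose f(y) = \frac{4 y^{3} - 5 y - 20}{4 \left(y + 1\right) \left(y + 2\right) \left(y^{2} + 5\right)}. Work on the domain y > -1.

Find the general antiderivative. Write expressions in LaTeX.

The denominator factors as 4 \left(y + 1\right) \left(y + 2\right) \left(y^{2} + 5\right); partial fractions split f into directly integrable pieces: \frac{5 \left(3 y - 7\right)}{24 \left(y^{2} + 5\right)} + \frac{7}{6 \left(y + 2\right)} - \frac{19}{24 \left(y + 1\right)}.
Check: d/dy[- \frac{19 \log{\left(y + 1 \right)}}{24} + \frac{7 \log{\left(y + 2 \right)}}{6} + \frac{5 \log{\left(y^{2} + 5 \right)}}{16} - \frac{7 \sqrt{5} \operatorname{atan}{\left(\frac{\sqrt{5} y}{5} \right)}}{24}] = \frac{4 y^{3} - 5 y - 20}{4 y^{4} + 12 y^{3} + 28 y^{2} + 60 y + 40}, which equals f(y).

F(y) = - \frac{19 \log{\left(y + 1 \right)}}{24} + \frac{7 \log{\left(y + 2 \right)}}{6} + \frac{5 \log{\left(y^{2} + 5 \right)}}{16} - \frac{7 \sqrt{5} \operatorname{atan}{\left(\frac{\sqrt{5} y}{5} \right)}}{24} + C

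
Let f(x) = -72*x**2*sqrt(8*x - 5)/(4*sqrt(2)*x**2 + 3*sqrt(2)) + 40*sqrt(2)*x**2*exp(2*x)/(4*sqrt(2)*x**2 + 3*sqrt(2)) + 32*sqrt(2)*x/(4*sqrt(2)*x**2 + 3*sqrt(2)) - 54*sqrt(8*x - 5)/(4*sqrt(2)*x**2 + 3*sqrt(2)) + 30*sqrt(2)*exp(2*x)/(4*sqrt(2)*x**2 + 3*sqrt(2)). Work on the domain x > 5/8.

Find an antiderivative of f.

Integrate term by term and add the pieces.
Check: d/dx[sqrt(2)*(-24*x*sqrt(8*x - 5) + 15*sqrt(8*x - 5) + 10*sqrt(2)*exp(2*x) + 8*sqrt(2)*log(4*x**2 + 3))/4] = (-288*sqrt(2)*x**3 + 40*x**2*sqrt(8*x - 5)*exp(2*x) + 180*sqrt(2)*x**2 + 32*x*sqrt(8*x - 5) - 216*sqrt(2)*x + 30*sqrt(8*x - 5)*exp(2*x) + 135*sqrt(2))/(4*x**2*sqrt(8*x - 5) + 3*sqrt(8*x - 5)), which equals f(x).

An antiderivative is F(x) = sqrt(2)*(-24*x*sqrt(8*x - 5) + 15*sqrt(8*x - 5) + 10*sqrt(2)*exp(2*x) + 8*sqrt(2)*log(4*x**2 + 3))/4.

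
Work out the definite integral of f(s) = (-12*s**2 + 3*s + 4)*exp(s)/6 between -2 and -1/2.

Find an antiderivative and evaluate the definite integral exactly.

Antiderivative: F(s) = -2*s**2*exp(s) + 9*s*exp(s)/2 - 23*exp(s)/6; value = -79*exp(-1/2)/12 + 125*exp(-2)/6

Recognize the product-rule pattern: f = u'v + uv' with u = -2*s**2 + 9*s/2 - 23/6, v = exp(s), so integration by parts undoes it.
F(s) = -2*s**2*exp(s) + 9*s*exp(s)/2 - 23*exp(s)/6 is an antiderivative of f.
Check: d/ds[-2*s**2*exp(s) + 9*s*exp(s)/2 - 23*exp(s)/6] = -2*s**2*exp(s) + s*exp(s)/2 + 2*exp(s)/3, which equals f(s).
F(-1/2) = -79*exp(-1/2)/12; F(-2) = -125*exp(-2)/6.
Integral = F(-1/2) - F(-2) = -79*exp(-1/2)/12 + 125*exp(-2)/6.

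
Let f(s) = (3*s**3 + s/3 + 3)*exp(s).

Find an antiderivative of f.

Recognize the product-rule pattern: f = u'v + uv' with u = 3*s**3 - 9*s**2 + 55*s/3 - 46/3, v = exp(s), so integration by parts undoes it.
Check: d/ds[(9*s**3 - 27*s**2 + 55*s - 46)*exp(s)/3] = 3*s**3*exp(s) + s*exp(s)/3 + 3*exp(s), which equals f(s).

An antiderivative is F(s) = (9*s**3 - 27*s**2 + 55*s - 46)*exp(s)/3.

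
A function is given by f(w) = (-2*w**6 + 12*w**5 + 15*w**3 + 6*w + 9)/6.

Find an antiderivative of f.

An antiderivative is F(w) = -w**7/21 + w**6/3 + 5*w**4/8 + w**2/2 + 3*w/2.

A first test for any F(w): its w-derivative must equal f(w) identically.
Check: d/dw[-w**7/21 + w**6/3 + 5*w**4/8 + w**2/2 + 3*w/2] = -w**6/3 + 2*w**5 + 5*w**3/2 + w + 3/2, which equals f(w).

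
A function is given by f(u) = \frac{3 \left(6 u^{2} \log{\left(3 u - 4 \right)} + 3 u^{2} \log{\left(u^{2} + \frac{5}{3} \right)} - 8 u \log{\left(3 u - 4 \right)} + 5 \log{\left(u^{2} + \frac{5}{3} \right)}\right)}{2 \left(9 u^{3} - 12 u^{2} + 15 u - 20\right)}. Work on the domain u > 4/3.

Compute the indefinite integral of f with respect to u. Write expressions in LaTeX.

Recognize the product-rule pattern: f = v'r + vr' with v = \frac{\log{\left(3 u - 4 \right)}}{2}, r = \log{\left(u^{2} + \frac{5}{3} \right)}, so integration by parts undoes it.
Check: d/du[\frac{\log{\left(3 u - 4 \right)} \log{\left(u^{2} + \frac{5}{3} \right)}}{2}] = \frac{18 u^{2} \log{\left(3 u - 4 \right)} + 9 u^{2} \log{\left(u^{2} + \frac{5}{3} \right)} - 24 u \log{\left(3 u - 4 \right)} + 15 \log{\left(u^{2} + \frac{5}{3} \right)}}{18 u^{3} - 24 u^{2} + 30 u - 40}, which equals f(u).

F(u) = \frac{\log{\left(3 u - 4 \right)} \log{\left(u^{2} + \frac{5}{3} \right)}}{2} + C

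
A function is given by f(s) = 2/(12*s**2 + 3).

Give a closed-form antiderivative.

Check any antiderivative F(s) by computing F'(s) and comparing it with f(s).
Check: d/ds[atan(2*s)/3] = 2/(12*s**2 + 3) = f(s).

An antiderivative is F(s) = atan(2*s)/3.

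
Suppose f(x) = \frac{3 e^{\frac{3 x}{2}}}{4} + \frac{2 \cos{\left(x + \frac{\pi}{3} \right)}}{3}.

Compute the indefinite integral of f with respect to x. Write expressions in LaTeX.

F(x) = \frac{3 e^{\frac{3 x}{2}} + 4 \sin{\left(x + \frac{\pi}{3} \right)}}{6} + C

Integrate term by term and add the pieces.
Check: d/dx[\frac{3 e^{\frac{3 x}{2}} + 4 \sin{\left(x + \frac{\pi}{3} \right)}}{6}] = \frac{3 e^{\frac{3 x}{2}}}{4} + \frac{2 \cos{\left(x + \frac{\pi}{3} \right)}}{3} = f(x).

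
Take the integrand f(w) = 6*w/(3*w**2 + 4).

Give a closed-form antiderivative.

An antiderivative is F(w) = log(3*w**2/2 + 2).

f matches the chain-rule pattern g'(h)*h' with inner function h(w) = 3*w**2/2 + 2; substituting u = h(w) collapses the integral.
Check: d/dw[log(3*w**2/2 + 2)] = 6*w/(3*w**2 + 4) = f(w).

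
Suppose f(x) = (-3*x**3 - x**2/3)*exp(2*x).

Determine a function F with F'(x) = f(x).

f has the shape u'v + uv' for u = -3*x**3/2 + 25*x**2/12 - 25*x/12 + 25/24 and v = exp(2*x) — it is the derivative of the product u*v.
Check: d/dx[-3*x**3*exp(2*x)/2 + 25*x**2*exp(2*x)/12 - 25*x*exp(2*x)/12 + 25*exp(2*x)/24] = -3*x**3*exp(2*x) - x**2*exp(2*x)/3, which equals f(x).

An antiderivative is F(x) = -3*x**3*exp(2*x)/2 + 25*x**2*exp(2*x)/12 - 25*x*exp(2*x)/12 + 25*exp(2*x)/24.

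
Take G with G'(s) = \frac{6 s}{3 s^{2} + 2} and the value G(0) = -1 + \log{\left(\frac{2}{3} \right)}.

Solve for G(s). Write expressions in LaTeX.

The substitution u = s^{2} + \frac{2}{3} works: G'(s) is exactly (dG/du)*(du/ds) for that inner function.
A general antiderivative is \log{\left(s^{2} + \frac{2}{3} \right)} + C.
The condition gives C = -1 + \log{\left(\frac{2}{3} \right)} - (\log{\left(\frac{2}{3} \right)}) = -1.
So G(s) = \log{\left(s^{2} + \frac{2}{3} \right)} - 1.
Check: d/ds[\log{\left(s^{2} + \frac{2}{3} \right)} - 1] = \frac{6 s}{3 s^{2} + 2} = G'(s).

G(s) = \log{\left(s^{2} + \frac{2}{3} \right)} - 1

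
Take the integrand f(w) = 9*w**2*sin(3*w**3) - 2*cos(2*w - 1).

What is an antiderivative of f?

An antiderivative is F(w) = -sin(2*w - 1) - cos(3*w**3).

The integrand splits into summands that can be handled one at a time.
Check: d/dw[-sin(2*w - 1) - cos(3*w**3)] = 9*w**2*sin(3*w**3) - 2*cos(2*w - 1) = f(w).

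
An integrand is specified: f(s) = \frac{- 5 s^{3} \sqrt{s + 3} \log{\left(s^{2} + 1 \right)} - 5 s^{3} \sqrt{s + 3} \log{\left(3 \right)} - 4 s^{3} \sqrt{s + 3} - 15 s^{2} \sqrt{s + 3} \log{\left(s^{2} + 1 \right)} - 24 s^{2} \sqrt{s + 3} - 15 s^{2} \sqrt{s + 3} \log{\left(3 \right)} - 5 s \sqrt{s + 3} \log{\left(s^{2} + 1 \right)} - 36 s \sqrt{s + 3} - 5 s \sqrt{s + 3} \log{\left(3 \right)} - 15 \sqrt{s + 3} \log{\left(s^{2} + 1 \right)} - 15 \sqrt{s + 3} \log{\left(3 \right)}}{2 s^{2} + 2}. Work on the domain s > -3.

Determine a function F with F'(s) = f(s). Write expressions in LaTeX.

Recognize the product-rule pattern: f = u'v + uv' with u = - \left(s + 3\right)^{\frac{5}{2}}, v = \log{\left(3 s^{2} + 3 \right)}, so integration by parts undoes it.
Check: d/ds[- \left(s + 3\right)^{\frac{5}{2}} \log{\left(3 s^{2} + 3 \right)}] = \frac{- 5 s^{3} \sqrt{s + 3} \log{\left(s^{2} + 1 \right)} - 5 s^{3} \sqrt{s + 3} \log{\left(3 \right)} - 4 s^{3} \sqrt{s + 3} - 15 s^{2} \sqrt{s + 3} \log{\left(s^{2} + 1 \right)} - 24 s^{2} \sqrt{s + 3} - 15 s^{2} \sqrt{s + 3} \log{\left(3 \right)} - 5 s \sqrt{s + 3} \log{\left(s^{2} + 1 \right)} - 36 s \sqrt{s + 3} - 5 s \sqrt{s + 3} \log{\left(3 \right)} - 15 \sqrt{s + 3} \log{\left(s^{2} + 1 \right)} - 15 \sqrt{s + 3} \log{\left(3 \right)}}{2 s^{2} + 2} = f(s).

An antiderivative is F(s) = - \left(s + 3\right)^{\frac{5}{2}} \log{\left(3 s^{2} + 3 \right)}.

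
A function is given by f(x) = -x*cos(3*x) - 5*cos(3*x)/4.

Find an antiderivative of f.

An antiderivative is F(x) = -(12*x*sin(3*x) + 15*sin(3*x) + 4*cos(3*x))/36.

The integrand splits into summands that can be handled one at a time.
Check: d/dx[-(12*x*sin(3*x) + 15*sin(3*x) + 4*cos(3*x))/36] = -x*cos(3*x) - 5*cos(3*x)/4 = f(x).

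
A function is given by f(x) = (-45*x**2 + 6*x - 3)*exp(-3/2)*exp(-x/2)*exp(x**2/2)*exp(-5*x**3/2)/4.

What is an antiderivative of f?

An antiderivative is F(x) = 3*exp(-5*x**3/2 + x**2/2 - x/2 - 3/2)/2.

f matches the chain-rule pattern g'(h)*h' with inner function h(x) = -5*x**3/2 + x**2/2 - x/2 - 3/2; substituting u = h(x) collapses the integral.
Check: d/dx[3*exp(-5*x**3/2 + x**2/2 - x/2 - 3/2)/2] = (-45*x**2 + 6*x - 3)*exp(-3/2)*exp(-x/2)*exp(x**2/2)*exp(-5*x**3/2)/4 = f(x).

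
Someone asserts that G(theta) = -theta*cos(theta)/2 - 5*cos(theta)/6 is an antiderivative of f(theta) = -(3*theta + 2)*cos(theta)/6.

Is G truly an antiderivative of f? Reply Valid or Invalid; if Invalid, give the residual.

Invalid: d/dtheta[G] - f = theta*sin(theta)/2 + theta*cos(theta)/2 + 5*sin(theta)/6 - cos(theta)/6, which is not 0.

d/dtheta[G] = theta*sin(theta)/2 + 5*sin(theta)/6 - cos(theta)/2
d/dtheta[G] - f(theta) = theta*sin(theta)/2 + theta*cos(theta)/2 + 5*sin(theta)/6 - cos(theta)/6 != 0.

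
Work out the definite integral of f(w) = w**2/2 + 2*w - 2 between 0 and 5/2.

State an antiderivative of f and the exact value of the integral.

Integrate term by term and add the pieces.
F(w) = w**3/6 + w**2 - 2*w is an antiderivative of f.
Check: d/dw[w**3/6 + w**2 - 2*w] = w**2/2 + 2*w - 2 = f(w).
F(5/2) = 185/48; F(0) = 0.
Integral = F(5/2) - F(0) = 185/48.

Antiderivative: F(w) = w**3/6 + w**2 - 2*w; value = 185/48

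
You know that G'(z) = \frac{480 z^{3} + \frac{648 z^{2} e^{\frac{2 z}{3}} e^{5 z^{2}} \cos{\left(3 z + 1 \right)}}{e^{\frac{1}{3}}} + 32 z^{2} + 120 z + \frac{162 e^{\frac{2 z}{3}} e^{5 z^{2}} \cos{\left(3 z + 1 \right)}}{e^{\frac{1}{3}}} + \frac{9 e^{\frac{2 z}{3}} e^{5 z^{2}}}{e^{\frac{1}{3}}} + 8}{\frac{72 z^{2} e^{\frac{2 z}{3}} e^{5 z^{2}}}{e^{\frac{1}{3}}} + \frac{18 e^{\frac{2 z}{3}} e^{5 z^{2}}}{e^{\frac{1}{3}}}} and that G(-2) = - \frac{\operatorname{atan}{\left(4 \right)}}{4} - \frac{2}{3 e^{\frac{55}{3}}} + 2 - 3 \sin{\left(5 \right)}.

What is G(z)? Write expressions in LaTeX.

G(z) = - \frac{2 e^{- 5 z^{2} - \frac{2 z}{3} + \frac{1}{3}}}{3} + 3 \sin{\left(3 z + 1 \right)} + \frac{\operatorname{atan}{\left(2 z \right)}}{4} + 2

A first test for any G(z): its z-derivative must equal the given G'(z).
A general antiderivative is - \frac{2 e^{- 5 z^{2} - \frac{2 z}{3} + \frac{1}{3}}}{3} + 3 \sin{\left(3 z + 1 \right)} + \frac{\operatorname{atan}{\left(2 z \right)}}{4} + C.
The condition gives C = - \frac{\operatorname{atan}{\left(4 \right)}}{4} - \frac{2}{3 e^{\frac{55}{3}}} + 2 - 3 \sin{\left(5 \right)} - (- \frac{\operatorname{atan}{\left(4 \right)}}{4} - \frac{2}{3 e^{\frac{55}{3}}} - 3 \sin{\left(5 \right)}) = 2.
So G(z) = - \frac{2 e^{- 5 z^{2} - \frac{2 z}{3} + \frac{1}{3}}}{3} + 3 \sin{\left(3 z + 1 \right)} + \frac{\operatorname{atan}{\left(2 z \right)}}{4} + 2.
Check: d/dz[- \frac{2 e^{- 5 z^{2} - \frac{2 z}{3} + \frac{1}{3}}}{3} + 3 \sin{\left(3 z + 1 \right)} + \frac{\operatorname{atan}{\left(2 z \right)}}{4} + 2] = \frac{480 z^{3} + \frac{648 z^{2} e^{\frac{2 z}{3}} e^{5 z^{2}} \cos{\left(3 z + 1 \right)}}{e^{\frac{1}{3}}} + 32 z^{2} + 120 z + \frac{162 e^{\frac{2 z}{3}} e^{5 z^{2}} \cos{\left(3 z + 1 \right)}}{e^{\frac{1}{3}}} + \frac{9 e^{\frac{2 z}{3}} e^{5 z^{2}}}{e^{\frac{1}{3}}} + 8}{\frac{72 z^{2} e^{\frac{2 z}{3}} e^{5 z^{2}}}{e^{\frac{1}{3}}} + \frac{18 e^{\frac{2 z}{3}} e^{5 z^{2}}}{e^{\frac{1}{3}}}} = G'(z).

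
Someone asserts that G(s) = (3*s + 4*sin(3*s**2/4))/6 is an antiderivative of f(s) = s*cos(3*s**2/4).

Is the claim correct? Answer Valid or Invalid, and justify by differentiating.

d/ds[G] = s*cos(3*s**2/4) + 1/2
d/ds[G] - f(s) = 1/2 != 0.

Invalid: d/ds[G] - f = 1/2, which is not 0.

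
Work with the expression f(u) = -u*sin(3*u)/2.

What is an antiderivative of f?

Recover f(u) by differentiating a candidate F(u); any mismatch rules it out.
Check: d/du[u*cos(3*u)/6 - sin(3*u)/18] = -u*sin(3*u)/2 = f(u).

An antiderivative is F(u) = u*cos(3*u)/6 - sin(3*u)/18.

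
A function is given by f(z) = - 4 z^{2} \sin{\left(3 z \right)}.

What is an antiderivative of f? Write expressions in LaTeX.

An antiderivative is F(z) = \frac{4 \left(9 z^{2} \cos{\left(3 z \right)} - 6 z \sin{\left(3 z \right)} - 2 \cos{\left(3 z \right)}\right)}{27}.

Whatever form F(z) takes, F'(z) = f(z) is non-negotiable.
Check: d/dz[\frac{4 \left(9 z^{2} \cos{\left(3 z \right)} - 6 z \sin{\left(3 z \right)} - 2 \cos{\left(3 z \right)}\right)}{27}] = - 4 z^{2} \sin{\left(3 z \right)} = f(z).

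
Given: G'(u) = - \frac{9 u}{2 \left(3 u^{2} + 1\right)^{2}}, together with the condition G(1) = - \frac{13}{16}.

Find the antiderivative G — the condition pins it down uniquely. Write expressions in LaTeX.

G(u) = - \frac{12 u^{2} + 1}{4 \left(3 u^{2} + 1\right)}

The substitution w = u^{2} + \frac{1}{3} works: G'(u) is exactly (dG/dw)*(dw/du) for that inner function.
A general antiderivative is \frac{1}{4 \left(u^{2} + \frac{1}{3}\right)} + C.
The condition gives C = - \frac{13}{16} - (\frac{3}{16}) = -1.
So G(u) = - \frac{12 u^{2} + 1}{4 \left(3 u^{2} + 1\right)}.
Check: d/du[- \frac{12 u^{2} + 1}{4 \left(3 u^{2} + 1\right)}] = - \frac{9 u}{18 u^{4} + 12 u^{2} + 2}, which equals G'(u).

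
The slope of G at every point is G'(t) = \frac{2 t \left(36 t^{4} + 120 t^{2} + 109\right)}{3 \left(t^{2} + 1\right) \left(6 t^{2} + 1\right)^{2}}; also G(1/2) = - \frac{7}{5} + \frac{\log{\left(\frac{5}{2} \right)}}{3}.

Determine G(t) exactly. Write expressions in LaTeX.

G(t) = \frac{18 t^{2} + \left(6 t^{2} + 1\right) \log{\left(2 t^{2} + 2 \right)} - 15}{3 \left(6 t^{2} + 1\right)}

Whatever form G(t) takes, its d/dt must return the stated G'(t).
A general antiderivative is \frac{\log{\left(2 t^{2} + 2 \right)}}{3} - \frac{2}{2 t^{2} + \frac{1}{3}} + C.
The condition gives C = - \frac{7}{5} + \frac{\log{\left(\frac{5}{2} \right)}}{3} - (- \frac{12}{5} + \frac{\log{\left(\frac{5}{2} \right)}}{3}) = 1.
So G(t) = \frac{18 t^{2} + \left(6 t^{2} + 1\right) \log{\left(2 t^{2} + 2 \right)} - 15}{3 \left(6 t^{2} + 1\right)}.
Check: d/dt[\frac{18 t^{2} + \left(6 t^{2} + 1\right) \log{\left(2 t^{2} + 2 \right)} - 15}{3 \left(6 t^{2} + 1\right)}] = \frac{72 t^{5} + 240 t^{3} + 218 t}{108 t^{6} + 144 t^{4} + 39 t^{2} + 3}, which equals G'(t).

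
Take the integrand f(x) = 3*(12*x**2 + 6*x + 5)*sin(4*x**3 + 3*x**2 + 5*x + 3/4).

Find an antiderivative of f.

The substitution u = 4*x**3 + 3*x**2 + 5*x + 3/4 works: f is exactly (dF/du)*(du/dx) for that inner function.
Check: d/dx[-3*cos(4*x**3 + 3*x**2 + 5*x + 3/4)] = 36*x**2*sin(4*x**3 + 3*x**2 + 5*x + 3/4) + 18*x*sin(4*x**3 + 3*x**2 + 5*x + 3/4) + 15*sin(4*x**3 + 3*x**2 + 5*x + 3/4), which equals f(x).

An antiderivative is F(x) = -3*cos(4*x**3 + 3*x**2 + 5*x + 3/4).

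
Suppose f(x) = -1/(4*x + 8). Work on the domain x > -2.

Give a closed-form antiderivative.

A candidate is checked by its d/dx: the result must match f(x).
Check: d/dx[-log(x + 2)/4] = -1/(4*x + 8) = f(x).

An antiderivative is F(x) = -log(x + 2)/4.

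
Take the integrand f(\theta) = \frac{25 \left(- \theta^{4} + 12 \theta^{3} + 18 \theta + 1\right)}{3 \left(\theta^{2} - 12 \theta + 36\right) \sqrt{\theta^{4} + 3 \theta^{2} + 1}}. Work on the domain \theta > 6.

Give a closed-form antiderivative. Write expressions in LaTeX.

f has the shape u'v + uv' for u = - \frac{25}{3 \left(\theta - 6\right)} and v = \sqrt{\theta^{4} + 3 \theta^{2} + 1} — it is the derivative of the product u*v.
Check: d/d\theta[- \frac{25 \sqrt{\theta^{4} + 3 \theta^{2} + 1}}{3 \left(\theta - 6\right)}] = \frac{- 25 \theta^{4} + 300 \theta^{3} + 450 \theta + 25}{3 \theta^{2} \sqrt{\theta^{4} + 3 \theta^{2} + 1} - 36 \theta \sqrt{\theta^{4} + 3 \theta^{2} + 1} + 108 \sqrt{\theta^{4} + 3 \theta^{2} + 1}}, which equals f(\theta).

An antiderivative is F(\theta) = - \frac{25 \sqrt{\theta^{4} + 3 \theta^{2} + 1}}{3 \left(\theta - 6\right)}.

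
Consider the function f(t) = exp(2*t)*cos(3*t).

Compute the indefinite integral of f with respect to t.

F(t) = 3*exp(2*t)*sin(3*t)/13 + 2*exp(2*t)*cos(3*t)/13 + C

Check any antiderivative F(t) by computing F'(t) and comparing it with f(t).
Check: d/dt[3*exp(2*t)*sin(3*t)/13 + 2*exp(2*t)*cos(3*t)/13] = exp(2*t)*cos(3*t) = f(t).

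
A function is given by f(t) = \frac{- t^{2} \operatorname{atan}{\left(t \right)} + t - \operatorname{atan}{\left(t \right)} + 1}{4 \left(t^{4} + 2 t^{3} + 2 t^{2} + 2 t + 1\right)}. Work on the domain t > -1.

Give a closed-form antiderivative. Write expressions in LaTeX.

An antiderivative is F(t) = \frac{\operatorname{atan}{\left(t \right)}}{2 \left(2 t + 2\right)}.

f has the shape u'v + uv' for u = \frac{1}{2 \left(2 t + 2\right)} and v = \operatorname{atan}{\left(t \right)} — it is the derivative of the product u*v.
Check: d/dt[\frac{\operatorname{atan}{\left(t \right)}}{2 \left(2 t + 2\right)}] = \frac{- t^{2} \operatorname{atan}{\left(t \right)} + t - \operatorname{atan}{\left(t \right)} + 1}{4 t^{4} + 8 t^{3} + 8 t^{2} + 8 t + 4}, which equals f(t).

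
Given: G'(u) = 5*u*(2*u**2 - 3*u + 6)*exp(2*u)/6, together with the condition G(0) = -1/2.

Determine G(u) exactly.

G(u) = (5*u**3*exp(2*u) - 15*u**2*exp(2*u) + 30*u*exp(2*u) - 15*exp(2*u) + 12)/6

G'(u) has the shape v'r + vr' for v = 5*u**3/6 - 5*u**2/2 + 5*u - 5/2 and r = exp(2*u) — it is the derivative of the product v*r.
A general antiderivative is (5*u**3 - 15*u**2 + 30*u - 15)*exp(2*u)/6 + C.
The condition gives C = -1/2 - (-5/2) = 2.
So G(u) = (5*u**3*exp(2*u) - 15*u**2*exp(2*u) + 30*u*exp(2*u) - 15*exp(2*u) + 12)/6.
Check: d/du[(5*u**3*exp(2*u) - 15*u**2*exp(2*u) + 30*u*exp(2*u) - 15*exp(2*u) + 12)/6] = 5*u**3*exp(2*u)/3 - 5*u**2*exp(2*u)/2 + 5*u*exp(2*u), which equals G'(u).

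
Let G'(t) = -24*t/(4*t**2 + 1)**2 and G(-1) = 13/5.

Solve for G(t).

G(t) = (8*t**2 + 5)/(4*t**2 + 1)

G'(t) matches the chain-rule pattern g'(h)*h' with inner function h(t) = 2*t**2 + 1/2; substituting u = h(t) collapses the integral.
A general antiderivative is 3/(2*(2*t**2 + 1/2)) + C.
The condition gives C = 13/5 - (3/5) = 2.
So G(t) = (8*t**2 + 5)/(4*t**2 + 1).
Check: d/dt[(8*t**2 + 5)/(4*t**2 + 1)] = -24*t/(16*t**4 + 8*t**2 + 1), which equals G'(t).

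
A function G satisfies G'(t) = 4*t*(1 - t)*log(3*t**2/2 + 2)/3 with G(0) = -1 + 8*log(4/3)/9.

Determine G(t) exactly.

Since d/dt undoes antidifferentiation here, G(t) must give back the stated G'(t).
A general antiderivative is 8*t**3/27 - 2*t**2/3 - 32*t/27 + (-4*t**3/9 + 2*t**2/3)*log(3*t**2/2 + 2) + 8*log(t**2 + 4/3)/9 + 64*sqrt(3)*atan(sqrt(3)*t/2)/81 + C.
The condition gives C = -1 + 8*log(4/3)/9 - (8*log(4/3)/9) = -1.
So G(t) = -(36*t**3*log(3*t**2/2 + 2) - 24*t**3 - 54*t**2*log(3*t**2/2 + 2) + 54*t**2 + 96*t - 72*log(t**2 + 4/3) - 64*sqrt(3)*atan(sqrt(3)*t/2) + 81)/81.
Check: d/dt[-(36*t**3*log(3*t**2/2 + 2) - 24*t**3 - 54*t**2*log(3*t**2/2 + 2) + 54*t**2 + 96*t - 72*log(t**2 + 4/3) - 64*sqrt(3)*atan(sqrt(3)*t/2) + 81)/81] = -4*t**2*log(3*t**2/2 + 2)/3 + 4*t*log(3*t**2/2 + 2)/3, which equals G'(t).

G(t) = -(36*t**3*log(3*t**2/2 + 2) - 24*t**3 - 54*t**2*log(3*t**2/2 + 2) + 54*t**2 + 96*t - 72*log(t**2 + 4/3) - 64*sqrt(3)*atan(sqrt(3)*t/2) + 81)/81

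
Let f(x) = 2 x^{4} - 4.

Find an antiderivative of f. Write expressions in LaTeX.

For F(x) to be correct the identity F'(x) - f(x) = 0 must hold.
Check: d/dx[\frac{2 x \left(x^{4} - 10\right)}{5}] = 2 x^{4} - 4 = f(x).

An antiderivative is F(x) = \frac{2 x \left(x^{4} - 10\right)}{5}.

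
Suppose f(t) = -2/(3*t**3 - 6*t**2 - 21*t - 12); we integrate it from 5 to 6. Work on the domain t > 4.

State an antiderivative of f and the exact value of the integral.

Antiderivative: F(t) = 2*(-t*log(t - 4) + t*log(t + 1) - log(t - 4) + log(t + 1) - 5)/(75*(t + 1)); value = -2*log(6)/75 - 2*log(2)/75 + 1/315 + 2*log(7)/75

Factor the denominator (3*(t - 4)*(t + 1)**2) and decompose: f = 2/(75*(t + 1)) + 2/(15*(t + 1)**2) - 2/(75*(t - 4)); each piece integrates to a log, atan, or power term.
F(t) = 2*(-t*log(t - 4) + t*log(t + 1) - log(t - 4) + log(t + 1) - 5)/(75*(t + 1)) is an antiderivative of f.
Check: d/dt[2*(-t*log(t - 4) + t*log(t + 1) - log(t - 4) + log(t + 1) - 5)/(75*(t + 1))] = -2/(3*t**3 - 6*t**2 - 21*t - 12) = f(t).
F(6) = -2/105 - 2*log(2)/75 + 2*log(7)/75; F(5) = -1/45 + 2*log(6)/75.
Integral = F(6) - F(5) = -2*log(6)/75 - 2*log(2)/75 + 1/315 + 2*log(7)/75.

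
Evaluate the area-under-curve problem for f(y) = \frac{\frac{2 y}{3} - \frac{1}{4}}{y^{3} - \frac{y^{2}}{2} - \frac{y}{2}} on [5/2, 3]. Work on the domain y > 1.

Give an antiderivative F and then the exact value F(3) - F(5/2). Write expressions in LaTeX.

Factor the denominator (6 y \left(y - 1\right) \left(2 y + 1\right)) and decompose: f = - \frac{14}{9 \left(2 y + 1\right)} + \frac{5}{18 \left(y - 1\right)} + \frac{1}{2 y}; each piece integrates to a log, atan, or power term.
F(y) = - \frac{- 9 \log{\left(y \right)} - 5 \log{\left(y - 1 \right)} + 14 \log{\left(y + \frac{1}{2} \right)}}{18} is an antiderivative of f.
Check: d/dy[- \frac{- 9 \log{\left(y \right)} - 5 \log{\left(y - 1 \right)} + 14 \log{\left(y + \frac{1}{2} \right)}}{18}] = \frac{8 y - 3}{12 y^{3} - 6 y^{2} - 6 y}, which equals f(y).
F(3) = - \frac{7 \log{\left(\frac{7}{2} \right)}}{9} + \frac{5 \log{\left(2 \right)}}{18} + \frac{\log{\left(3 \right)}}{2}; F(5/2) = - \frac{7 \log{\left(3 \right)}}{9} + \frac{5 \log{\left(\frac{3}{2} \right)}}{18} + \frac{\log{\left(\frac{5}{2} \right)}}{2}.
Integral = F(3) - F(5/2) = - \frac{7 \log{\left(\frac{7}{2} \right)}}{9} - \frac{\log{\left(\frac{5}{2} \right)}}{2} - \frac{5 \log{\left(\frac{3}{2} \right)}}{18} + \frac{5 \log{\left(2 \right)}}{18} + \frac{23 \log{\left(3 \right)}}{18}.

Antiderivative: F(y) = - \frac{- 9 \log{\left(y \right)} - 5 \log{\left(y - 1 \right)} + 14 \log{\left(y + \frac{1}{2} \right)}}{18}; value = - \frac{7 \log{\left(\frac{7}{2} \right)}}{9} - \frac{\log{\left(\frac{5}{2} \right)}}{2} - \frac{5 \log{\left(\frac{3}{2} \right)}}{18} + \frac{5 \log{\left(2 \right)}}{18} + \frac{23 \log{\left(3 \right)}}{18}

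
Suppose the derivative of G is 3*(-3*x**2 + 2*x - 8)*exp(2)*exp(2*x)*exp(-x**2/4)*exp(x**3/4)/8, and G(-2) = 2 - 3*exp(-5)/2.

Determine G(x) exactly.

The substitution u = x**3/4 - x**2/4 + 2*x + 2 works: G'(x) is exactly (dG/du)*(du/dx) for that inner function.
A general antiderivative is -3*exp(x**3/4 - x**2/4 + 2*x + 2)/2 + C.
The condition gives C = 2 - 3*exp(-5)/2 - (-3*exp(-5)/2) = 2.
So G(x) = -(3*exp(2)*exp(2*x)*exp(-x**2/4)*exp(x**3/4) - 4)/2.
Check: d/dx[-(3*exp(2)*exp(2*x)*exp(-x**2/4)*exp(x**3/4) - 4)/2] = (-9*x**2*exp(2)*exp(2*x)*exp(x**3/4) + 6*x*exp(2)*exp(2*x)*exp(x**3/4) - 24*exp(2)*exp(2*x)*exp(x**3/4))*exp(-x**2/4)/8, which equals G'(x).

G(x) = -(3*exp(2)*exp(2*x)*exp(-x**2/4)*exp(x**3/4) - 4)/2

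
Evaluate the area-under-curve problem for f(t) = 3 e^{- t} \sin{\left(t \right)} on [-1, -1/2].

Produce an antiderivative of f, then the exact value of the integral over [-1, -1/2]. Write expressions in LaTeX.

Antiderivative: F(t) = \frac{\left(- 3 \sin{\left(t \right)} - 3 \cos{\left(t \right)}\right) e^{- t}}{2}; value = - \frac{3 e \sin{\left(1 \right)}}{2} - \frac{3 e^{\frac{1}{2}} \cos{\left(\frac{1}{2} \right)}}{2} + \frac{3 e^{\frac{1}{2}} \sin{\left(\frac{1}{2} \right)}}{2} + \frac{3 e \cos{\left(1 \right)}}{2}

An antiderivative F(t) passes only if d/dt[F] lands on f(t) exactly.
F(t) = \frac{\left(- 3 \sin{\left(t \right)} - 3 \cos{\left(t \right)}\right) e^{- t}}{2} is an antiderivative of f.
Check: d/dt[\frac{\left(- 3 \sin{\left(t \right)} - 3 \cos{\left(t \right)}\right) e^{- t}}{2}] = 3 e^{- t} \sin{\left(t \right)} = f(t).
F(-1/2) = - \frac{3 e^{\frac{1}{2}} \cos{\left(\frac{1}{2} \right)}}{2} + \frac{3 e^{\frac{1}{2}} \sin{\left(\frac{1}{2} \right)}}{2}; F(-1) = - \frac{3 e \cos{\left(1 \right)}}{2} + \frac{3 e \sin{\left(1 \right)}}{2}.
Integral = F(-1/2) - F(-1) = - \frac{3 e \sin{\left(1 \right)}}{2} - \frac{3 e^{\frac{1}{2}} \cos{\left(\frac{1}{2} \right)}}{2} + \frac{3 e^{\frac{1}{2}} \sin{\left(\frac{1}{2} \right)}}{2} + \frac{3 e \cos{\left(1 \right)}}{2}.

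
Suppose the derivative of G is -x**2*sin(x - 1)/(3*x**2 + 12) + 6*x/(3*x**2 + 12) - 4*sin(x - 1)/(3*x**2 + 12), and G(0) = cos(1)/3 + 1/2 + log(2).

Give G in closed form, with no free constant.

The integrand splits into summands that can be handled one at a time.
A general antiderivative is log(x**2/2 + 2) + cos(x - 1)/3 + C.
The condition gives C = cos(1)/3 + 1/2 + log(2) - (cos(1)/3 + log(2)) = 1/2.
So G(x) = (6*log(x**2/2 + 2) + 2*cos(x - 1) + 3)/6.
Check: d/dx[(6*log(x**2/2 + 2) + 2*cos(x - 1) + 3)/6] = (-x**2*sin(x - 1) + 6*x - 4*sin(x - 1))/(3*x**2 + 12), which equals G'(x).

G(x) = (6*log(x**2/2 + 2) + 2*cos(x - 1) + 3)/6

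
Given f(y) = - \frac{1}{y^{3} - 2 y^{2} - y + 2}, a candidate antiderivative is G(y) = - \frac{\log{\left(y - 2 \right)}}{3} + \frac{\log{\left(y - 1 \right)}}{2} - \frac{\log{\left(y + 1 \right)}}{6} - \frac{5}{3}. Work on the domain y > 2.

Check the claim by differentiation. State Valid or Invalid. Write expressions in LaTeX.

d/dy[G] = - \frac{1}{y^{3} - 2 y^{2} - y + 2}
This equals f(y) exactly, so the claim holds.

Valid. The derivative of G reproduces f.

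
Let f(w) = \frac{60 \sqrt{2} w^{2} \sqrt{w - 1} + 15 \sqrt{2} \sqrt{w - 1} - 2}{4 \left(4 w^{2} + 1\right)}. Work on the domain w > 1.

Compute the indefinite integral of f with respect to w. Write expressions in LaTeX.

Whatever form F(w) takes, F'(w) = f(w) is non-negotiable.
Check: d/dw[\frac{5 w \sqrt{2 w - 2}}{2} - \frac{5 \sqrt{2 w - 2}}{2} - \frac{\operatorname{atan}{\left(2 w \right)}}{4}] = \frac{60 \sqrt{2} w^{3} - 60 \sqrt{2} w^{2} + 15 \sqrt{2} w - 2 \sqrt{w - 1} - 15 \sqrt{2}}{16 w^{2} \sqrt{w - 1} + 4 \sqrt{w - 1}}, which equals f(w).

F(w) = \frac{5 w \sqrt{2 w - 2}}{2} - \frac{5 \sqrt{2 w - 2}}{2} - \frac{\operatorname{atan}{\left(2 w \right)}}{4} + C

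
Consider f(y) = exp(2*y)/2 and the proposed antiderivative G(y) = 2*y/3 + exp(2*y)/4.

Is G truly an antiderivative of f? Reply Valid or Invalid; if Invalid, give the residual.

d/dy[G] = exp(2*y)/2 + 2/3
d/dy[G] - f(y) = 2/3 != 0.

Invalid: d/dy[G] - f = 2/3, which is not 0.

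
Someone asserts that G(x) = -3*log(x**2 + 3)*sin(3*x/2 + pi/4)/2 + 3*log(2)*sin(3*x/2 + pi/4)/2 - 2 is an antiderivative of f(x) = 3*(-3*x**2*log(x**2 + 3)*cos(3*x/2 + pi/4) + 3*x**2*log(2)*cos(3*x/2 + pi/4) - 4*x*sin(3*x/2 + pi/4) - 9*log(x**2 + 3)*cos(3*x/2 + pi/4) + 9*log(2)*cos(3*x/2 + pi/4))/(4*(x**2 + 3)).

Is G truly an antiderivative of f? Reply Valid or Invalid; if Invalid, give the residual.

d/dx[G] = (-9*x**2*log(x**2 + 3)*cos(3*x/2 + pi/4) + 9*x**2*log(2)*cos(3*x/2 + pi/4) - 12*x*sin(3*x/2 + pi/4) - 27*log(x**2 + 3)*cos(3*x/2 + pi/4) + 27*log(2)*cos(3*x/2 + pi/4))/(4*x**2 + 12)
This equals f(x) exactly, so the claim holds.

Valid - differentiating G returns exactly f.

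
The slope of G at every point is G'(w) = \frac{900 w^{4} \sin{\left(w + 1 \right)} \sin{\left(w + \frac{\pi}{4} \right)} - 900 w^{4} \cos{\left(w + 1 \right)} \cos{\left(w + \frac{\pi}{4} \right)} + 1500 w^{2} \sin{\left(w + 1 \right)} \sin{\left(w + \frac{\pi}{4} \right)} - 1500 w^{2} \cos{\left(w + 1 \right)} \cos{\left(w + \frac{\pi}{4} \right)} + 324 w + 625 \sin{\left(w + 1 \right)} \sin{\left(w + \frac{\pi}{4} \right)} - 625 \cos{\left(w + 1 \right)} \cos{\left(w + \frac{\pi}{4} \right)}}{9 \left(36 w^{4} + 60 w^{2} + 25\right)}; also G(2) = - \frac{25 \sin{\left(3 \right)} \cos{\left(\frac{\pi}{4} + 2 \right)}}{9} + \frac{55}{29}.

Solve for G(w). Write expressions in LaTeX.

A first test for any G(w): its w-derivative must equal the given G'(w).
A general antiderivative is - \frac{25 \sin{\left(w + 1 \right)} \cos{\left(w + \frac{\pi}{4} \right)}}{9} - \frac{1}{2 w^{2} + \frac{5}{3}} + C.
The condition gives C = - \frac{25 \sin{\left(3 \right)} \cos{\left(\frac{\pi}{4} + 2 \right)}}{9} + \frac{55}{29} - (- \frac{3}{29} - \frac{25 \sin{\left(3 \right)} \cos{\left(\frac{\pi}{4} + 2 \right)}}{9}) = 2.
So G(w) = - \frac{25 \sin{\left(w + 1 \right)} \cos{\left(w + \frac{\pi}{4} \right)}}{9} + 2 - \frac{1}{2 w^{2} + \frac{5}{3}}.
Check: d/dw[- \frac{25 \sin{\left(w + 1 \right)} \cos{\left(w + \frac{\pi}{4} \right)}}{9} + 2 - \frac{1}{2 w^{2} + \frac{5}{3}}] = \frac{900 w^{4} \sin{\left(w + 1 \right)} \sin{\left(w + \frac{\pi}{4} \right)} - 900 w^{4} \cos{\left(w + 1 \right)} \cos{\left(w + \frac{\pi}{4} \right)} + 1500 w^{2} \sin{\left(w + 1 \right)} \sin{\left(w + \frac{\pi}{4} \right)} - 1500 w^{2} \cos{\left(w + 1 \right)} \cos{\left(w + \frac{\pi}{4} \right)} + 324 w + 625 \sin{\left(w + 1 \right)} \sin{\left(w + \frac{\pi}{4} \right)} - 625 \cos{\left(w + 1 \right)} \cos{\left(w + \frac{\pi}{4} \right)}}{324 w^{4} + 540 w^{2} + 225}, which equals G'(w).

G(w) = - \frac{25 \sin{\left(w + 1 \right)} \cos{\left(w + \frac{\pi}{4} \right)}}{9} + 2 - \frac{1}{2 w^{2} + \frac{5}{3}}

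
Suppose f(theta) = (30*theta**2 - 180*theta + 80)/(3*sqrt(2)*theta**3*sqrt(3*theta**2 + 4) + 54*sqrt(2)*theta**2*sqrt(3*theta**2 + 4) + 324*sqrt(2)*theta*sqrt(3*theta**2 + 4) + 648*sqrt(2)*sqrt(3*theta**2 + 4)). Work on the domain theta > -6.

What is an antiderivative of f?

An antiderivative is F(theta) = -5*sqrt(2)*sqrt(3*theta**2 + 4)/(3*(theta + 6)**2).

Recognize the product-rule pattern: f = u'v + uv' with u = -10*sqrt(3*theta**2/2 + 2)/3, v = (theta + 6)**(-2), so integration by parts undoes it.
Check: d/dtheta[-5*sqrt(2)*sqrt(3*theta**2 + 4)/(3*(theta + 6)**2)] = (15*sqrt(2)*theta**2 - 90*sqrt(2)*theta + 40*sqrt(2))/(3*theta**3*sqrt(3*theta**2 + 4) + 54*theta**2*sqrt(3*theta**2 + 4) + 324*theta*sqrt(3*theta**2 + 4) + 648*sqrt(3*theta**2 + 4)), which equals f(theta).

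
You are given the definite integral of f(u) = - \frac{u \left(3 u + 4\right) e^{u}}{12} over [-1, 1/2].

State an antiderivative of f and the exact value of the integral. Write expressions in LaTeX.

Recognize the product-rule pattern: f = v'r + vr' with v = - \frac{u^{2}}{4} + \frac{u}{6} - \frac{1}{6}, r = e^{u}, so integration by parts undoes it.
F(u) = \frac{\left(- 3 u^{2} + 2 u - 2\right) e^{u}}{12} is an antiderivative of f.
Check: d/du[\frac{\left(- 3 u^{2} + 2 u - 2\right) e^{u}}{12}] = - \frac{u^{2} e^{u}}{4} - \frac{u e^{u}}{3}, which equals f(u).
F(1/2) = - \frac{7 e^{\frac{1}{2}}}{48}; F(-1) = - \frac{7}{12 e}.
Integral = F(1/2) - F(-1) = - \frac{7 e^{\frac{1}{2}}}{48} + \frac{7}{12 e}.

Antiderivative: F(u) = \frac{\left(- 3 u^{2} + 2 u - 2\right) e^{u}}{12}; value = - \frac{7 e^{\frac{1}{2}}}{48} + \frac{7}{12 e}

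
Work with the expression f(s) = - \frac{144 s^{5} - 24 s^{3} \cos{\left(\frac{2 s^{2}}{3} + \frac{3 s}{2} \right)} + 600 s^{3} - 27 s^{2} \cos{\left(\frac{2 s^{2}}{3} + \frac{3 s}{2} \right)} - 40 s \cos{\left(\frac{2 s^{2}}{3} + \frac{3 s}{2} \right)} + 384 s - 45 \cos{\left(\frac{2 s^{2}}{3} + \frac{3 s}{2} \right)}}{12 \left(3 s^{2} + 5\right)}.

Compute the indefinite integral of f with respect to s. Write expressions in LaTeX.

F(s) = - s^{4} - 5 s^{2} + 3 \log{\left(3 s^{2} + 5 \right)} + \frac{\sin{\left(\frac{2 s^{2}}{3} + \frac{3 s}{2} \right)}}{2} + C

A first test for any F(s): its s-derivative must equal f(s) identically.
Check: d/ds[- s^{4} - 5 s^{2} + 3 \log{\left(3 s^{2} + 5 \right)} + \frac{\sin{\left(\frac{2 s^{2}}{3} + \frac{3 s}{2} \right)}}{2}] = \frac{- 144 s^{5} + 24 s^{3} \cos{\left(\frac{2 s^{2}}{3} + \frac{3 s}{2} \right)} - 600 s^{3} + 27 s^{2} \cos{\left(\frac{2 s^{2}}{3} + \frac{3 s}{2} \right)} + 40 s \cos{\left(\frac{2 s^{2}}{3} + \frac{3 s}{2} \right)} - 384 s + 45 \cos{\left(\frac{2 s^{2}}{3} + \frac{3 s}{2} \right)}}{36 s^{2} + 60}, which equals f(s).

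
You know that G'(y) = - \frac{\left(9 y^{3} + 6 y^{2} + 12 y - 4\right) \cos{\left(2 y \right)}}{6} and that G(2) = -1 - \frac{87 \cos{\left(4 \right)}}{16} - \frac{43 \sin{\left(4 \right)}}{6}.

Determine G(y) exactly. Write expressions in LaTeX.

G(y) = - \frac{3 y^{3} \sin{\left(2 y \right)}}{4} - \frac{y^{2} \sin{\left(2 y \right)}}{2} - \frac{9 y^{2} \cos{\left(2 y \right)}}{8} + \frac{y \sin{\left(2 y \right)}}{8} - \frac{y \cos{\left(2 y \right)}}{2} + \frac{7 \sin{\left(2 y \right)}}{12} + \frac{\cos{\left(2 y \right)}}{16} - 1

For G(y) to be correct, d/dy[G] must agree with the stated G'(y) identically.
A general antiderivative is - \frac{3 y^{3} \sin{\left(2 y \right)}}{4} - \frac{y^{2} \sin{\left(2 y \right)}}{2} - \frac{9 y^{2} \cos{\left(2 y \right)}}{8} + \frac{y \sin{\left(2 y \right)}}{8} - \frac{y \cos{\left(2 y \right)}}{2} + \frac{7 \sin{\left(2 y \right)}}{12} + \frac{\cos{\left(2 y \right)}}{16} + C.
The condition gives C = -1 - \frac{87 \cos{\left(4 \right)}}{16} - \frac{43 \sin{\left(4 \right)}}{6} - (- \frac{87 \cos{\left(4 \right)}}{16} - \frac{43 \sin{\left(4 \right)}}{6}) = -1.
So G(y) = - \frac{3 y^{3} \sin{\left(2 y \right)}}{4} - \frac{y^{2} \sin{\left(2 y \right)}}{2} - \frac{9 y^{2} \cos{\left(2 y \right)}}{8} + \frac{y \sin{\left(2 y \right)}}{8} - \frac{y \cos{\left(2 y \right)}}{2} + \frac{7 \sin{\left(2 y \right)}}{12} + \frac{\cos{\left(2 y \right)}}{16} - 1.
Check: d/dy[- \frac{3 y^{3} \sin{\left(2 y \right)}}{4} - \frac{y^{2} \sin{\left(2 y \right)}}{2} - \frac{9 y^{2} \cos{\left(2 y \right)}}{8} + \frac{y \sin{\left(2 y \right)}}{8} - \frac{y \cos{\left(2 y \right)}}{2} + \frac{7 \sin{\left(2 y \right)}}{12} + \frac{\cos{\left(2 y \right)}}{16} - 1] = - \frac{3 y^{3} \cos{\left(2 y \right)}}{2} - y^{2} \cos{\left(2 y \right)} - 2 y \cos{\left(2 y \right)} + \frac{2 \cos{\left(2 y \right)}}{3}, which equals G'(y).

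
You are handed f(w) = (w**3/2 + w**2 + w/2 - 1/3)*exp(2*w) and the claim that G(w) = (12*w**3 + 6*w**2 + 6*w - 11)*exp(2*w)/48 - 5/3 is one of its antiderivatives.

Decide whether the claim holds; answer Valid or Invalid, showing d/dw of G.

d/dw[G] = w**3*exp(2*w)/2 + w**2*exp(2*w) + w*exp(2*w)/2 - exp(2*w)/3
This equals f(w) exactly, so the claim holds.

Valid. The derivative of G reproduces f.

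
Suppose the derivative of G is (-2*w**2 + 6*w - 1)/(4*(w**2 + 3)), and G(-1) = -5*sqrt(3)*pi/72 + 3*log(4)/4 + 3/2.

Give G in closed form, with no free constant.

G(w) = -w/2 + 3*log(w**2 + 3)/4 + 5*sqrt(3)*atan(sqrt(3)*w/3)/12 + 1

Check a candidate G(w) by differentiating: d/dw[G] must match the given G'(w).
A general antiderivative is -w/2 + 3*log(w**2 + 3)/4 + 5*sqrt(3)*atan(sqrt(3)*w/3)/12 + C.
The condition gives C = -5*sqrt(3)*pi/72 + 3*log(4)/4 + 3/2 - (-5*sqrt(3)*pi/72 + 1/2 + 3*log(4)/4) = 1.
So G(w) = -w/2 + 3*log(w**2 + 3)/4 + 5*sqrt(3)*atan(sqrt(3)*w/3)/12 + 1.
Check: d/dw[-w/2 + 3*log(w**2 + 3)/4 + 5*sqrt(3)*atan(sqrt(3)*w/3)/12 + 1] = (-2*w**2 + 6*w - 1)/(4*w**2 + 12), which equals G'(w).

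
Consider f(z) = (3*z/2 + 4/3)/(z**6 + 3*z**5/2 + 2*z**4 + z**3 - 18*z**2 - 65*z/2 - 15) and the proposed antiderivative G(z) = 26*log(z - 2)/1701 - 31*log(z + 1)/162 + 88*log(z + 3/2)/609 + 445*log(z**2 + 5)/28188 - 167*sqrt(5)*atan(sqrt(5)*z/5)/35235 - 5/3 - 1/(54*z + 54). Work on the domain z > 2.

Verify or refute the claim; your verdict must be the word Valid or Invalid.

Valid - differentiating G returns exactly f.

d/dz[G] = (9*z + 8)/(6*z**6 + 9*z**5 + 12*z**4 + 6*z**3 - 108*z**2 - 195*z - 90)
This equals f(z) exactly, so the claim holds.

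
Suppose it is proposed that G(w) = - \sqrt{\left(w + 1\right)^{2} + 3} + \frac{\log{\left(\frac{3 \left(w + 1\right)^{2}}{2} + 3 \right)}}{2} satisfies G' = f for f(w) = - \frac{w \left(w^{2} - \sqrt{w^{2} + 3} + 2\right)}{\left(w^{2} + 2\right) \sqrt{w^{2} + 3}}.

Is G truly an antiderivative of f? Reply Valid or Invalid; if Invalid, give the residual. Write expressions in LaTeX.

Invalid: d/dw[G] - f = \frac{- w^{5} \sqrt{w^{2} + 3} + w^{5} \sqrt{w^{2} + 2 w + 4} - 3 w^{4} \sqrt{w^{2} + 3} + 2 w^{4} \sqrt{w^{2} + 2 w + 4} - 7 w^{3} \sqrt{w^{2} + 3} + 5 w^{3} \sqrt{w^{2} + 2 w + 4} - w^{2} \sqrt{w^{2} + 3} \sqrt{w^{2} + 2 w + 4} - 9 w^{2} \sqrt{w^{2} + 3} + 4 w^{2} \sqrt{w^{2} + 2 w + 4} - w \sqrt{w^{2} + 3} \sqrt{w^{2} + 2 w + 4} - 10 w \sqrt{w^{2} + 3} + 6 w \sqrt{w^{2} + 2 w + 4} + 2 \sqrt{w^{2} + 3} \sqrt{w^{2} + 2 w + 4} - 6 \sqrt{w^{2} + 3}}{w^{4} \sqrt{w^{2} + 3} \sqrt{w^{2} + 2 w + 4} + 2 w^{3} \sqrt{w^{2} + 3} \sqrt{w^{2} + 2 w + 4} + 5 w^{2} \sqrt{w^{2} + 3} \sqrt{w^{2} + 2 w + 4} + 4 w \sqrt{w^{2} + 3} \sqrt{w^{2} + 2 w + 4} + 6 \sqrt{w^{2} + 3} \sqrt{w^{2} + 2 w + 4}}, which is not 0.

d/dw[G] = \frac{- w^{3} - 3 w^{2} + w \sqrt{w^{2} + 2 w + 4} - 5 w + \sqrt{w^{2} + 2 w + 4} - 3}{w^{2} \sqrt{w^{2} + 2 w + 4} + 2 w \sqrt{w^{2} + 2 w + 4} + 3 \sqrt{w^{2} + 2 w + 4}}
d/dw[G] - f(w) = \frac{- w^{5} \sqrt{w^{2} + 3} + w^{5} \sqrt{w^{2} + 2 w + 4} - 3 w^{4} \sqrt{w^{2} + 3} + 2 w^{4} \sqrt{w^{2} + 2 w + 4} - 7 w^{3} \sqrt{w^{2} + 3} + 5 w^{3} \sqrt{w^{2} + 2 w + 4} - w^{2} \sqrt{w^{2} + 3} \sqrt{w^{2} + 2 w + 4} - 9 w^{2} \sqrt{w^{2} + 3} + 4 w^{2} \sqrt{w^{2} + 2 w + 4} - w \sqrt{w^{2} + 3} \sqrt{w^{2} + 2 w + 4} - 10 w \sqrt{w^{2} + 3} + 6 w \sqrt{w^{2} + 2 w + 4} + 2 \sqrt{w^{2} + 3} \sqrt{w^{2} + 2 w + 4} - 6 \sqrt{w^{2} + 3}}{w^{4} \sqrt{w^{2} + 3} \sqrt{w^{2} + 2 w + 4} + 2 w^{3} \sqrt{w^{2} + 3} \sqrt{w^{2} + 2 w + 4} + 5 w^{2} \sqrt{w^{2} + 3} \sqrt{w^{2} + 2 w + 4} + 4 w \sqrt{w^{2} + 3} \sqrt{w^{2} + 2 w + 4} + 6 \sqrt{w^{2} + 3} \sqrt{w^{2} + 2 w + 4}} != 0.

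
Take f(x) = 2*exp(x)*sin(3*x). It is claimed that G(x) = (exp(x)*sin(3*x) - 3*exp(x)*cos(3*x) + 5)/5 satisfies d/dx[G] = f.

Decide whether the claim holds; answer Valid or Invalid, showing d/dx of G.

Valid. The derivative of G reproduces f.

d/dx[G] = 2*exp(x)*sin(3*x)
This equals f(x) exactly, so the claim holds.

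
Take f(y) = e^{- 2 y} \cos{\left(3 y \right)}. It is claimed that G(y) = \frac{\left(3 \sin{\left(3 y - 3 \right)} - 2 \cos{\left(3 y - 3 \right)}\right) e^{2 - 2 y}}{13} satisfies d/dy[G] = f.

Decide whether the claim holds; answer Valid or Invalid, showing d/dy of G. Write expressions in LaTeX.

Invalid: d/dy[G] - f = \left(- \frac{\cos{\left(3 y \right)}}{e^{2}} + \cos{\left(3 y - 3 \right)}\right) e^{2} e^{- 2 y}, which is not 0.

d/dy[G] = e^{2} e^{- 2 y} \cos{\left(3 y - 3 \right)}
d/dy[G] - f(y) = \left(- \frac{\cos{\left(3 y \right)}}{e^{2}} + \cos{\left(3 y - 3 \right)}\right) e^{2} e^{- 2 y} != 0.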